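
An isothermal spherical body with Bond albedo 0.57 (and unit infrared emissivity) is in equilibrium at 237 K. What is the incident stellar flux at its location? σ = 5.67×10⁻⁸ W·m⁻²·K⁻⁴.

S ≈ 1660 W/m²

(1−a)S·πr² = σ·4πr²·T⁴ ⇒ S = 4σT⁴/(1−a).
S = 4·5.67×10⁻⁸·3.155×10⁹/0.430.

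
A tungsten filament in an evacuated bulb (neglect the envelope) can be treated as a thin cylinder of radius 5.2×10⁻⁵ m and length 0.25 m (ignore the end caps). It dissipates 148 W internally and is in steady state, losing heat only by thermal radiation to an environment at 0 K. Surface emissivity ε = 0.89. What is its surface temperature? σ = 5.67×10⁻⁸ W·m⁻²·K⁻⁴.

Steady state: internal power = radiated power, P = εσA T⁴.
Radiating area A = 2πrL = 8.168×10⁻⁵ m².
T⁴ = P/(εσA) = 148/(0.89·5.67×10⁻⁸·8.168×10⁻⁵) = 3.591×10¹³ K⁴.
T = (3.591×10¹³)^(1/4).

T ≈ 2450 K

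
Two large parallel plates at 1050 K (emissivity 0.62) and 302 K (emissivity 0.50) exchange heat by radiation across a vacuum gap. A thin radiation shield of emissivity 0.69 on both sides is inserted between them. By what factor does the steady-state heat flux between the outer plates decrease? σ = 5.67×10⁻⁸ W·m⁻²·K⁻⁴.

Without shield: q₀ = σΔ(T⁴)/(1/ε₁+1/ε₂−1) with denominator 2.613.
With shield the two gaps are in series; the resistances add: (1/ε₁+1/ε_s−1)+(1/ε_s+1/ε₂−1) = 2.062+2.449 = 4.511.
Heat-flux ratio q₀/q = 4.511/2.613.

factor ≈ 1.73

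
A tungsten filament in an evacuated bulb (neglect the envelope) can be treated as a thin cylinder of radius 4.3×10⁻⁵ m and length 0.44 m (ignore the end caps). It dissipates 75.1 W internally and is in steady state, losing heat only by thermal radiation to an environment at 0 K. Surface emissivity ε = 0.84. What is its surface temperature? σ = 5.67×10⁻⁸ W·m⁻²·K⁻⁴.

Steady state: internal power = radiated power, P = εσA T⁴.
Radiating area A = 2πrL = 1.189×10⁻⁴ m².
T⁴ = P/(εσA) = 75.1/(0.84·5.67×10⁻⁸·1.189×10⁻⁴) = 1.326×10¹³ K⁴.
T = (1.326×10¹³)^(1/4).

T ≈ 1910 K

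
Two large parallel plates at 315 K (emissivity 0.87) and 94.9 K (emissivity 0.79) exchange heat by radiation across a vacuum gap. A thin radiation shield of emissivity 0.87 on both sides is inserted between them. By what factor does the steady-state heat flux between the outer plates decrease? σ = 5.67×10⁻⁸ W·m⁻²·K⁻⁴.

factor ≈ 1.92

Without shield: q₀ = σΔ(T⁴)/(1/ε₁+1/ε₂−1) with denominator 1.415.
With shield the two gaps are in series; the resistances add: (1/ε₁+1/ε_s−1)+(1/ε_s+1/ε₂−1) = 1.299+1.415 = 2.714.
Heat-flux ratio q₀/q = 2.714/1.415.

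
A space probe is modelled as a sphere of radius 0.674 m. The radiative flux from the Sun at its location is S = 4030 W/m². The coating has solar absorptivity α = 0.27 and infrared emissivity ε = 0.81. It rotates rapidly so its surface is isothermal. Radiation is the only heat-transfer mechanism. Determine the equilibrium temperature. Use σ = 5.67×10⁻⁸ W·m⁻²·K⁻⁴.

T ≈ 277 K

At equilibrium, absorbed power = emitted power.
Absorbing cross-section = πr² = 1.427 m²; emitting surface = 4πr² = 5.709 m² (ratio 4).
αS·A_cross = εσ·A_surf·T⁴  ⇒  T⁴ = αS/(ε·4σ).
T⁴ = 0.270·4030/(0.81·4·5.67×10⁻⁸) = 5.923×10⁹ K⁴.
T = (5.923×10⁹)^(1/4).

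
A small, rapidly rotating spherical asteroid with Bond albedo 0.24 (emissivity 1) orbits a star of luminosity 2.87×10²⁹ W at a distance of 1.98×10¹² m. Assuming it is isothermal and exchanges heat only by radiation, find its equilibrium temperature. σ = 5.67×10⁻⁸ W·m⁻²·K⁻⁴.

T ≈ 374 K

First find the stellar flux at distance d: S = L/(4πd²) = 2.87×10²⁹/(4π·(1.98×10¹²)²) = 5826 W/m².
For an isothermal sphere, absorbed (1−a)S·πr² = emitted σ·4πr²·T⁴, so T⁴ = (1−a)S/(4σ).
T⁴ = 0.760·5826/(4·5.67×10⁻⁸) = 1.952×10¹⁰ K⁴.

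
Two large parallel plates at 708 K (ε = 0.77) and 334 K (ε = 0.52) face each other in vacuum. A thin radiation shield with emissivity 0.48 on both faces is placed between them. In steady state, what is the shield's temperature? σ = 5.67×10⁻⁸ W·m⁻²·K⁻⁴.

T_s ≈ 618 K

In steady state the net flux on the hot side equals that on the cold side.
σ(T₁⁴−T_s⁴)/D₁ = σ(T_s⁴−T₂⁴)/D₂, with D₁ = 1/ε₁+1/ε_s−1 = 2.382, D₂ = 1/ε_s+1/ε₂−1 = 3.006.
Solve for T_s⁴: T_s⁴ = (D₂·T₁⁴ + D₁·T₂⁴)/(D₁+D₂) = 1.457×10¹¹ K⁴.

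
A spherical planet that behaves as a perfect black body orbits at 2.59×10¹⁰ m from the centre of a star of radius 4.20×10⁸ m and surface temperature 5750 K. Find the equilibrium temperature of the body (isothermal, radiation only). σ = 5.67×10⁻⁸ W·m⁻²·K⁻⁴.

The star's surface emits σT_*⁴; at distance d the flux is S = σT_*⁴(R_*/d)².
S = 5.67×10⁻⁸·(5750)⁴·(4.20×10⁸/2.59×10¹⁰)² = 16300 W/m².
For an isothermal sphere T⁴ = (1−a)S/(4σ) = 7.186×10¹⁰ K⁴.

T ≈ 518 K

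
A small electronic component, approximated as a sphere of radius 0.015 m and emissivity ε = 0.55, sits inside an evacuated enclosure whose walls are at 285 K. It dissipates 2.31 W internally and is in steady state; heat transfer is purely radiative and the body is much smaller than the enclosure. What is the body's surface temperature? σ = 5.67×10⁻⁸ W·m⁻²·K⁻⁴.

T ≈ 426 K

For a small grey body in a large enclosure, net radiated power = εσA(T⁴ − T_w⁴).
Steady state: P = εσA(T⁴ − T_w⁴) with A = 4πr² = 0.002827 m².
T⁴ = P/(εσA) + T_w⁴ = 2.31/(0.55·5.67×10⁻⁸·0.002827) + (285)⁴
    = 2.620×10¹⁰ + 6.598×10⁹ = 3.280×10¹⁰ K⁴.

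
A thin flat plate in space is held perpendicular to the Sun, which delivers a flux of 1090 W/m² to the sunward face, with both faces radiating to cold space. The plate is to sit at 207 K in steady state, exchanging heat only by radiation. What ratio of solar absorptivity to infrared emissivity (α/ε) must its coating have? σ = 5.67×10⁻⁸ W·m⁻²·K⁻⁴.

α/ε ≈ 0.191

Balance: αS·A = εσ·2A·T⁴ ⇒ α/ε = 2σT⁴/S.
α/ε = 2·5.67×10⁻⁸·(207)⁴/1090 = 2·5.67×10⁻⁸·1.836×10⁹/1090.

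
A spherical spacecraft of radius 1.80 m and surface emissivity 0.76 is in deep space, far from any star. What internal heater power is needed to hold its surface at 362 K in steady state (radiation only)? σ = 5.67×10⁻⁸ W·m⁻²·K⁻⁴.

P = εσ·4πr²·T⁴.
4πr² = 40.72 m²; T⁴ = 1.717×10¹⁰ K⁴.
P = 0.76·5.67×10⁻⁸·40.72·1.717×10¹⁰.

P ≈ 30100 W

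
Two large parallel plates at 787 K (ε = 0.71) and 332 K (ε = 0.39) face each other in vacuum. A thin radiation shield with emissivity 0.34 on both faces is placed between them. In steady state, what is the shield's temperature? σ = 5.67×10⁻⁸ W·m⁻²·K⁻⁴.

T_s ≈ 689 K

In steady state the net flux on the hot side equals that on the cold side.
σ(T₁⁴−T_s⁴)/D₁ = σ(T_s⁴−T₂⁴)/D₂, with D₁ = 1/ε₁+1/ε_s−1 = 3.350, D₂ = 1/ε_s+1/ε₂−1 = 4.505.
Solve for T_s⁴: T_s⁴ = (D₂·T₁⁴ + D₁·T₂⁴)/(D₁+D₂) = 2.252×10¹¹ K⁴.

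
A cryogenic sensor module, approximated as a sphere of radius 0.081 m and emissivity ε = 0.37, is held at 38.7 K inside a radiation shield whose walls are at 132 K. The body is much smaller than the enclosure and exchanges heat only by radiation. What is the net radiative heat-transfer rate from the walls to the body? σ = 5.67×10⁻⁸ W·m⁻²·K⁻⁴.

P_net ≈ 0.521 W

For a small grey body in a large enclosure: P_net = εσA(T_body⁴ − T_wall⁴).
A = 4πr² = 0.08245 m²; T_body⁴ − T_wall⁴ = 2.243×10⁶ − 3.036×10⁸ = -3.014×10⁸ K⁴.
|P_net| = 0.37·5.67×10⁻⁸·0.08245·3.014×10⁸.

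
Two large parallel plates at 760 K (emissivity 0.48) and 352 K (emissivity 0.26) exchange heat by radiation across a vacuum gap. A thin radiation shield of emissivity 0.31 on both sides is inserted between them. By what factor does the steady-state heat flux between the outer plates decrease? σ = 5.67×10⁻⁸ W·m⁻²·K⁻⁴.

factor ≈ 2.11

Without shield: q₀ = σΔ(T⁴)/(1/ε₁+1/ε₂−1) with denominator 4.929.
With shield the two gaps are in series; the resistances add: (1/ε₁+1/ε_s−1)+(1/ε_s+1/ε₂−1) = 4.309+6.072 = 10.38.
Heat-flux ratio q₀/q = 10.38/4.929.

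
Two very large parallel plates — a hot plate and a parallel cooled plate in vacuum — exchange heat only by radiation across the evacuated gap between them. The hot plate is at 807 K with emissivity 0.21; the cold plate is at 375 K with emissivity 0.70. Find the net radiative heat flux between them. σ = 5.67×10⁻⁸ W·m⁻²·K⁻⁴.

q ≈ 4420 W/m²

For two infinite grey parallel plates, q = σ(T₁⁴ − T₂⁴)/(1/ε₁ + 1/ε₂ − 1).
T₁⁴ − T₂⁴ = 4.241×10¹¹ − 1.978×10¹⁰ = 4.043×10¹¹ K⁴.
1/ε₁ + 1/ε₂ − 1 = 4.762 + 1.429 − 1 = 5.190.
q = 5.67×10⁻⁸ × 4.043×10¹¹ / 5.190.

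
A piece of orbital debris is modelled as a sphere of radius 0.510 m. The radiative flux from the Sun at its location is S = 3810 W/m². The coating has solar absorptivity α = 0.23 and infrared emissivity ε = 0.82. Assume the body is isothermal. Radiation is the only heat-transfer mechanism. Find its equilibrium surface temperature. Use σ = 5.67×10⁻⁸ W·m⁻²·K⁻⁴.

At equilibrium, absorbed power = emitted power.
Absorbing cross-section = πr² = 0.8171 m²; emitting surface = 4πr² = 3.269 m² (ratio 4).
αS·A_cross = εσ·A_surf·T⁴  ⇒  T⁴ = αS/(ε·4σ).
T⁴ = 0.230·3810/(0.82·4·5.67×10⁻⁸) = 4.712×10⁹ K⁴.
T = (4.712×10⁹)^(1/4).

T ≈ 262 K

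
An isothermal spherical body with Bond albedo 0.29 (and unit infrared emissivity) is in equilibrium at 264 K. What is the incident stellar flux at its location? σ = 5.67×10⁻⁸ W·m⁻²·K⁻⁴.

(1−a)S·πr² = σ·4πr²·T⁴ ⇒ S = 4σT⁴/(1−a).
S = 4·5.67×10⁻⁸·4.858×10⁹/0.710.

S ≈ 1550 W/m²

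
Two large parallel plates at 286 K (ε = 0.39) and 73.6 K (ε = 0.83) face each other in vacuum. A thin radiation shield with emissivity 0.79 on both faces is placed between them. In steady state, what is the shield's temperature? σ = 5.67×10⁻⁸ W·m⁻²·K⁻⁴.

In steady state the net flux on the hot side equals that on the cold side.
σ(T₁⁴−T_s⁴)/D₁ = σ(T_s⁴−T₂⁴)/D₂, with D₁ = 1/ε₁+1/ε_s−1 = 2.830, D₂ = 1/ε_s+1/ε₂−1 = 1.471.
Solve for T_s⁴: T_s⁴ = (D₂·T₁⁴ + D₁·T₂⁴)/(D₁+D₂) = 2.307×10⁹ K⁴.

T_s ≈ 219 K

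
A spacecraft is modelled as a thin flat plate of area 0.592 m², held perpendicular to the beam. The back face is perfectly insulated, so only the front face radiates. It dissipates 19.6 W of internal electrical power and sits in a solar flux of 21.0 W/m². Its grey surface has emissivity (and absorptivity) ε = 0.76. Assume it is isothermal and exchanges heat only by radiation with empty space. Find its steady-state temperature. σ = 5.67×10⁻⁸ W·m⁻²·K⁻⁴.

T ≈ 184 K

At steady state, absorbed solar power + internal power = radiated power.
Absorbed: α·S·A_cross = 0.76·21.0·0.5920 = 9.448 W (cross-section A).
Total input = 9.448 + 19.6 = 29.05 W.
Radiated: εσ·A_surf·T⁴ with A_surf = A = 0.5920 m².
T⁴ = 29.05/(0.76·5.67×10⁻⁸·0.5920) = 1.139×10⁹ K⁴.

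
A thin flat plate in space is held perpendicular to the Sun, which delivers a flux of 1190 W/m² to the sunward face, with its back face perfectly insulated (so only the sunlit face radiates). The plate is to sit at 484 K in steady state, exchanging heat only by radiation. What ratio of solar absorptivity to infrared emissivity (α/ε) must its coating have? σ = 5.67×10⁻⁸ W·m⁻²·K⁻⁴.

α/ε ≈ 2.61

Balance: αS·A = εσ·1A·T⁴ ⇒ α/ε = σT⁴/S.
α/ε = 5.67×10⁻⁸·(484)⁴/1190 = 5.67×10⁻⁸·5.488×10¹⁰/1190.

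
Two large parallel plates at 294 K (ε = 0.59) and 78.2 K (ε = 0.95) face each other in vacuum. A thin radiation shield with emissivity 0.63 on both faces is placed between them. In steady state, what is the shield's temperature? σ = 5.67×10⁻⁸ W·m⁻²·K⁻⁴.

In steady state the net flux on the hot side equals that on the cold side.
σ(T₁⁴−T_s⁴)/D₁ = σ(T_s⁴−T₂⁴)/D₂, with D₁ = 1/ε₁+1/ε_s−1 = 2.282, D₂ = 1/ε_s+1/ε₂−1 = 1.640.
Solve for T_s⁴: T_s⁴ = (D₂·T₁⁴ + D₁·T₂⁴)/(D₁+D₂) = 3.146×10⁹ K⁴.

T_s ≈ 237 K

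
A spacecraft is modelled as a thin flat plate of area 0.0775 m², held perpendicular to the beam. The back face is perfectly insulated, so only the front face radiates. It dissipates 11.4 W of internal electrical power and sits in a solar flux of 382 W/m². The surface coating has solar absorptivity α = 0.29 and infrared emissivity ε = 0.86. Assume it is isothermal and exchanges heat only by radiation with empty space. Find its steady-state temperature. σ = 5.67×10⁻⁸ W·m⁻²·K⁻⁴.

At steady state, absorbed solar power + internal power = radiated power.
Absorbed: α·S·A_cross = 0.29·382·0.07750 = 8.585 W (cross-section A).
Total input = 8.585 + 11.4 = 19.99 W.
Radiated: εσ·A_surf·T⁴ with A_surf = A = 0.07750 m².
T⁴ = 19.99/(0.86·5.67×10⁻⁸·0.07750) = 5.288×10⁹ K⁴.

T ≈ 270 K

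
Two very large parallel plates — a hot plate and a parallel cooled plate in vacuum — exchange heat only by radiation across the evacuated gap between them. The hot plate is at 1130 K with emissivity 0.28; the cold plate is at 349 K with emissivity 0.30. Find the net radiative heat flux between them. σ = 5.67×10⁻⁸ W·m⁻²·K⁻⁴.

For two infinite grey parallel plates, q = σ(T₁⁴ − T₂⁴)/(1/ε₁ + 1/ε₂ − 1).
T₁⁴ − T₂⁴ = 1.630×10¹² − 1.484×10¹⁰ = 1.616×10¹² K⁴.
1/ε₁ + 1/ε₂ − 1 = 3.571 + 3.333 − 1 = 5.905.
q = 5.67×10⁻⁸ × 1.616×10¹² / 5.905.

q ≈ 15500 W/m²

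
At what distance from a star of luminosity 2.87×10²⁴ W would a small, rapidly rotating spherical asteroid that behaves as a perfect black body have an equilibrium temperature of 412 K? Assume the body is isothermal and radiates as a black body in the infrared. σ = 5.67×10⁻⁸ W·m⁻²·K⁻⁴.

d ≈ 5.91×10⁹ m

For an isothermal black-emitting sphere, (1−a)S·πr² = σ·4πr²·T⁴ ⇒ S = 4σT⁴/(1−a).
S = 4·5.67×10⁻⁸·(412)⁴/1.00 = 6535 W/m².
Flux falls as S = L/(4πd²), so d = √(L/(4πS)) = √(2.87×10²⁴/(4π·6535)).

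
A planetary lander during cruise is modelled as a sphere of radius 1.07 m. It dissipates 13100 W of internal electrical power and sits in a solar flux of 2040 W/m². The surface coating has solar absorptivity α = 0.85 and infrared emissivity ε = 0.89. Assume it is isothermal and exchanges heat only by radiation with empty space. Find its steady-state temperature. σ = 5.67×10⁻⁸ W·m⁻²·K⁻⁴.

T ≈ 404 K

At steady state, absorbed solar power + internal power = radiated power.
Absorbed: α·S·A_cross = 0.85·2040·3.597 = 6237 W (cross-section πr²).
Total input = 6237 + 13100 = 19340 W.
Radiated: εσ·A_surf·T⁴ with A_surf = 4πr² = 14.39 m².
T⁴ = 19340/(0.89·5.67×10⁻⁸·14.39) = 2.663×10¹⁰ K⁴.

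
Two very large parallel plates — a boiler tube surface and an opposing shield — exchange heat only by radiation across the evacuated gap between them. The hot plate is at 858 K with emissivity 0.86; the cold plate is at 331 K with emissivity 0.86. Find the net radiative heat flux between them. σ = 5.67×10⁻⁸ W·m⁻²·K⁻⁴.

q ≈ 22700 W/m²

For two infinite grey parallel plates, q = σ(T₁⁴ − T₂⁴)/(1/ε₁ + 1/ε₂ − 1).
T₁⁴ − T₂⁴ = 5.419×10¹¹ − 1.200×10¹⁰ = 5.299×10¹¹ K⁴.
1/ε₁ + 1/ε₂ − 1 = 1.163 + 1.163 − 1 = 1.326.
q = 5.67×10⁻⁸ × 5.299×10¹¹ / 1.326.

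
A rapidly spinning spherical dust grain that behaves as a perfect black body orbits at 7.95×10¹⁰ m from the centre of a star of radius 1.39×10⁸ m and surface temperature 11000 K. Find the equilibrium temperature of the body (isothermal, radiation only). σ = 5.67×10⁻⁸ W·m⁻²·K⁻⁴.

T ≈ 325 K

The star's surface emits σT_*⁴; at distance d the flux is S = σT_*⁴(R_*/d)².
S = 5.67×10⁻⁸·(11000)⁴·(1.39×10⁸/7.95×10¹⁰)² = 2538 W/m².
For an isothermal sphere T⁴ = (1−a)S/(4σ) = 1.119×10¹⁰ K⁴.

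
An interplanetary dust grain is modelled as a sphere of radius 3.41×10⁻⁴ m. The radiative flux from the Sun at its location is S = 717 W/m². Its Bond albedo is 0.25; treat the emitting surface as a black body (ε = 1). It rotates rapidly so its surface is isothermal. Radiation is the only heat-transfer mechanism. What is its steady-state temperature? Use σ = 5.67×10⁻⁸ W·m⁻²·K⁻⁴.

At equilibrium, absorbed power = emitted power.
Absorbing cross-section = πr² = 3.653×10⁻⁷ m²; emitting surface = 4πr² = 1.461×10⁻⁶ m² (ratio 4).
(1−a)S·A_cross = εσ·A_surf·T⁴  ⇒  T⁴ = (1−a)S/(4σ).
T⁴ = 0.750·717/(4·5.67×10⁻⁸) = 2.371×10⁹ K⁴.
T = (2.371×10⁹)^(1/4).

T ≈ 221 K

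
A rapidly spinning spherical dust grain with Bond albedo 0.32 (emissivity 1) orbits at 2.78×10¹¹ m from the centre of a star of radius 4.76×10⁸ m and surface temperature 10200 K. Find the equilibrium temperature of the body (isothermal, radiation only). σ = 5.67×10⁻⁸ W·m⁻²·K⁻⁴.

T ≈ 271 K

The star's surface emits σT_*⁴; at distance d the flux is S = σT_*⁴(R_*/d)².
S = 5.67×10⁻⁸·(10200)⁴·(4.76×10⁸/2.78×10¹¹)² = 1799 W/m².
For an isothermal sphere T⁴ = (1−a)S/(4σ) = 5.395×10⁹ K⁴.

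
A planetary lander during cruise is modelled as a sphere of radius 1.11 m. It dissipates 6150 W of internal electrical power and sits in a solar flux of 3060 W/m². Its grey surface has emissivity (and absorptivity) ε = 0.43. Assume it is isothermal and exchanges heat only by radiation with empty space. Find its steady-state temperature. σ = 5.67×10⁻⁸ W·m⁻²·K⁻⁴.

At steady state, absorbed solar power + internal power = radiated power.
Absorbed: α·S·A_cross = 0.43·3060·3.871 = 5093 W (cross-section πr²).
Total input = 5093 + 6150 = 11240 W.
Radiated: εσ·A_surf·T⁴ with A_surf = 4πr² = 15.48 m².
T⁴ = 11240/(0.43·5.67×10⁻⁸·15.48) = 2.978×10¹⁰ K⁴.

T ≈ 415 K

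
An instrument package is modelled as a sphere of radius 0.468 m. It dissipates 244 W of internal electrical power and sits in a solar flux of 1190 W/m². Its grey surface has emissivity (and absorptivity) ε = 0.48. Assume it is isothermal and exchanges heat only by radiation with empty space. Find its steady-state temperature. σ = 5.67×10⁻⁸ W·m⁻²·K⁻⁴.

At steady state, absorbed solar power + internal power = radiated power.
Absorbed: α·S·A_cross = 0.48·1190·0.6881 = 393.0 W (cross-section πr²).
Total input = 393.0 + 244 = 637.0 W.
Radiated: εσ·A_surf·T⁴ with A_surf = 4πr² = 2.752 m².
T⁴ = 637.0/(0.48·5.67×10⁻⁸·2.752) = 8.504×10⁹ K⁴.

T ≈ 304 K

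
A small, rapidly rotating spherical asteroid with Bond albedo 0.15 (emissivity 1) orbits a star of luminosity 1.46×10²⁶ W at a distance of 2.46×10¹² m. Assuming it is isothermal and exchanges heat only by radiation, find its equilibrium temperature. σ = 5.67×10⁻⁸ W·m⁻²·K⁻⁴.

T ≈ 51.8 K

First find the stellar flux at distance d: S = L/(4πd²) = 1.46×10²⁶/(4π·(2.46×10¹²)²) = 1.920 W/m².
For an isothermal sphere, absorbed (1−a)S·πr² = emitted σ·4πr²·T⁴, so T⁴ = (1−a)S/(4σ).
T⁴ = 0.850·1.920/(4·5.67×10⁻⁸) = 7.195×10⁶ K⁴.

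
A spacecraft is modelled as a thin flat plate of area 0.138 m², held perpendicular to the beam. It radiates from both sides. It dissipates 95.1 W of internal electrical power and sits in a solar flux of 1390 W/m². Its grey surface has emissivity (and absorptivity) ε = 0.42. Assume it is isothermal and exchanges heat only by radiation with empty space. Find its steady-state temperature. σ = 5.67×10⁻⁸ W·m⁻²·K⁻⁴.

At steady state, absorbed solar power + internal power = radiated power.
Absorbed: α·S·A_cross = 0.42·1390·0.1380 = 80.56 W (cross-section A).
Total input = 80.56 + 95.1 = 175.7 W.
Radiated: εσ·A_surf·T⁴ with A_surf = 2A = 0.2760 m².
T⁴ = 175.7/(0.42·5.67×10⁻⁸·0.2760) = 2.673×10¹⁰ K⁴.

T ≈ 404 K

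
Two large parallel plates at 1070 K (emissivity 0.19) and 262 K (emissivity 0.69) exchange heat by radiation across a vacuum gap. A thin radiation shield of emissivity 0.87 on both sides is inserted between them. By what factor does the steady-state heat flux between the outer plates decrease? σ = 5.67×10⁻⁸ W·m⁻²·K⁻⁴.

factor ≈ 1.23

Without shield: q₀ = σΔ(T⁴)/(1/ε₁+1/ε₂−1) with denominator 5.712.
With shield the two gaps are in series; the resistances add: (1/ε₁+1/ε_s−1)+(1/ε_s+1/ε₂−1) = 5.413+1.599 = 7.011.
Heat-flux ratio q₀/q = 7.011/5.712.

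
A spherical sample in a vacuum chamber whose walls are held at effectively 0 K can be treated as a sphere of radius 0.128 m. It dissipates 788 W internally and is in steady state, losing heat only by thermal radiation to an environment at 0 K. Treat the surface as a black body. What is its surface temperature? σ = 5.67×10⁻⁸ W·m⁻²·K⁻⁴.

Steady state: internal power = radiated power, P = εσA T⁴.
Radiating area A = 4πr² = 0.2059 m².
T⁴ = P/(εσA) = 788/(1.0·5.67×10⁻⁸·0.2059) = 6.750×10¹⁰ K⁴.
T = (6.750×10¹⁰)^(1/4).

T ≈ 510 K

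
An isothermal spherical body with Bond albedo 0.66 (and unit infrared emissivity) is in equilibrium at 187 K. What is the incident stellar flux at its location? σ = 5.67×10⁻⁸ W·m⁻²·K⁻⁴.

(1−a)S·πr² = σ·4πr²·T⁴ ⇒ S = 4σT⁴/(1−a).
S = 4·5.67×10⁻⁸·1.223×10⁹/0.340.

S ≈ 816 W/m²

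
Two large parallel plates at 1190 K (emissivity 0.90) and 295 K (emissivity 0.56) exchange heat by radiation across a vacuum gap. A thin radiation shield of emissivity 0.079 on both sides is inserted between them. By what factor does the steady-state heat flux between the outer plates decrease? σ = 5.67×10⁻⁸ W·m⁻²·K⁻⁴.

Without shield: q₀ = σΔ(T⁴)/(1/ε₁+1/ε₂−1) with denominator 1.897.
With shield the two gaps are in series; the resistances add: (1/ε₁+1/ε_s−1)+(1/ε_s+1/ε₂−1) = 12.77+13.44 = 26.21.
Heat-flux ratio q₀/q = 26.21/1.897.

factor ≈ 13.8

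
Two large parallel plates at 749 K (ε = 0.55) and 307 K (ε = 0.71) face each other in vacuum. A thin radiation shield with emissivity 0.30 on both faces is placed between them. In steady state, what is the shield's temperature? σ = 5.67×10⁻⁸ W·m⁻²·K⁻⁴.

In steady state the net flux on the hot side equals that on the cold side.
σ(T₁⁴−T_s⁴)/D₁ = σ(T_s⁴−T₂⁴)/D₂, with D₁ = 1/ε₁+1/ε_s−1 = 4.152, D₂ = 1/ε_s+1/ε₂−1 = 3.742.
Solve for T_s⁴: T_s⁴ = (D₂·T₁⁴ + D₁·T₂⁴)/(D₁+D₂) = 1.539×10¹¹ K⁴.

T_s ≈ 626 K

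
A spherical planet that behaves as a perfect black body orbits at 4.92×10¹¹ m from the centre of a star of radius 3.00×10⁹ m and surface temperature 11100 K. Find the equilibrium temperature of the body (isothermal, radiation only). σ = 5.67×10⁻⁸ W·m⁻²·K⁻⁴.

T ≈ 613 K

The star's surface emits σT_*⁴; at distance d the flux is S = σT_*⁴(R_*/d)².
S = 5.67×10⁻⁸·(11100)⁴·(3.00×10⁹/4.92×10¹¹)² = 32000 W/m².
For an isothermal sphere T⁴ = (1−a)S/(4σ) = 1.411×10¹¹ K⁴.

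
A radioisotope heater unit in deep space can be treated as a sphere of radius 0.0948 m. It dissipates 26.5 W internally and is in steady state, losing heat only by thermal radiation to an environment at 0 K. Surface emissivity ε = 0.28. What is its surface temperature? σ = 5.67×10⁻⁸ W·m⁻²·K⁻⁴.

Steady state: internal power = radiated power, P = εσA T⁴.
Radiating area A = 4πr² = 0.1129 m².
T⁴ = P/(εσA) = 26.5/(0.28·5.67×10⁻⁸·0.1129) = 1.478×10¹⁰ K⁴.
T = (1.478×10¹⁰)^(1/4).

T ≈ 349 K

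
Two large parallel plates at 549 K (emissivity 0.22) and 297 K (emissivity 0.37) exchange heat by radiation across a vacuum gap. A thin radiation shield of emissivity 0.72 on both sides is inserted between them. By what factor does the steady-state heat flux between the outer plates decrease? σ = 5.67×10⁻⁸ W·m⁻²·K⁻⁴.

Without shield: q₀ = σΔ(T⁴)/(1/ε₁+1/ε₂−1) with denominator 6.248.
With shield the two gaps are in series; the resistances add: (1/ε₁+1/ε_s−1)+(1/ε_s+1/ε₂−1) = 4.934+3.092 = 8.026.
Heat-flux ratio q₀/q = 8.026/6.248.

factor ≈ 1.28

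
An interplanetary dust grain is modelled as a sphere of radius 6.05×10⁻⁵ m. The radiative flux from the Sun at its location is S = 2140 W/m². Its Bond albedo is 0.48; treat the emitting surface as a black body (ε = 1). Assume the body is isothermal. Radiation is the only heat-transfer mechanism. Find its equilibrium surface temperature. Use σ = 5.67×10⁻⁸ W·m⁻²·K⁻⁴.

T ≈ 265 K

At equilibrium, absorbed power = emitted power.
Absorbing cross-section = πr² = 1.150×10⁻⁸ m²; emitting surface = 4πr² = 4.600×10⁻⁸ m² (ratio 4).
(1−a)S·A_cross = εσ·A_surf·T⁴  ⇒  T⁴ = (1−a)S/(4σ).
T⁴ = 0.520·2140/(4·5.67×10⁻⁸) = 4.907×10⁹ K⁴.
T = (4.907×10⁹)^(1/4).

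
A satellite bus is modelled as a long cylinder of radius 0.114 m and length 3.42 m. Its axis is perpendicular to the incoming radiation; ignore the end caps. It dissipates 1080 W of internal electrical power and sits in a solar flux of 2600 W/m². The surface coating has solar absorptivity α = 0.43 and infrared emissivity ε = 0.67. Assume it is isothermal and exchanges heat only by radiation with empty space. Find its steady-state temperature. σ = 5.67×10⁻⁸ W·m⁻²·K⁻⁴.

T ≈ 381 K

At steady state, absorbed solar power + internal power = radiated power.
Absorbed: α·S·A_cross = 0.43·2600·0.7798 = 871.8 W (cross-section 2rL).
Total input = 871.8 + 1080 = 1952 W.
Radiated: εσ·A_surf·T⁴ with A_surf = 2πrL = 2.450 m².
T⁴ = 1952/(0.67·5.67×10⁻⁸·2.450) = 2.097×10¹⁰ K⁴.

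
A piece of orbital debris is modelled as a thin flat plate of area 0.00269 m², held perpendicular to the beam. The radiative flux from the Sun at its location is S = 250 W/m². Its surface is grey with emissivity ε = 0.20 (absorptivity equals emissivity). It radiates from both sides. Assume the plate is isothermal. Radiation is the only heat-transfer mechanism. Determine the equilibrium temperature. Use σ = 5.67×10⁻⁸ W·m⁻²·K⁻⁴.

At equilibrium, absorbed power = emitted power.
Absorbing cross-section = A = 0.002690 m²; emitting surface = 2A = 0.005380 m² (ratio 2).
εS·A_cross = εσ·A_surf·T⁴  ⇒  T⁴ = S/(2σ)   (ε cancels).
T⁴ = 250/(2·5.67×10⁻⁸) = 2.205×10⁹ K⁴.
T = (2.205×10⁹)^(1/4).

T ≈ 217 K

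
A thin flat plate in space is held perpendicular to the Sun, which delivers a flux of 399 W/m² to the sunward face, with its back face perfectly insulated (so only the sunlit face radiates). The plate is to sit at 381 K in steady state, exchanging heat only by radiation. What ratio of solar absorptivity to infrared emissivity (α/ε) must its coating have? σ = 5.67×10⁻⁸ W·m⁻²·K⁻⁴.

Balance: αS·A = εσ·1A·T⁴ ⇒ α/ε = σT⁴/S.
α/ε = 5.67×10⁻⁸·(381)⁴/399 = 5.67×10⁻⁸·2.107×10¹⁰/399.

α/ε ≈ 2.99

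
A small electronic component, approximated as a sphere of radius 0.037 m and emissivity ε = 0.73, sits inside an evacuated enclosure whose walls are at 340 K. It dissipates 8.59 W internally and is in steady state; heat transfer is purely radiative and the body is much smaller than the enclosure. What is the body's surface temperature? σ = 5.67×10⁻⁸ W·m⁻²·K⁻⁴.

T ≈ 399 K

For a small grey body in a large enclosure, net radiated power = εσA(T⁴ − T_w⁴).
Steady state: P = εσA(T⁴ − T_w⁴) with A = 4πr² = 0.01720 m².
T⁴ = P/(εσA) + T_w⁴ = 8.59/(0.73·5.67×10⁻⁸·0.01720) + (340)⁴
    = 1.206×10¹⁰ + 1.336×10¹⁰ = 2.543×10¹⁰ K⁴.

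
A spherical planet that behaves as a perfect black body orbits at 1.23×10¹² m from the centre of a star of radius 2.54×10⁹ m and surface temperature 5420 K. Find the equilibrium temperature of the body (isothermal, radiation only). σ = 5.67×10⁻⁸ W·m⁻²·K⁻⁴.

The star's surface emits σT_*⁴; at distance d the flux is S = σT_*⁴(R_*/d)².
S = 5.67×10⁻⁸·(5420)⁴·(2.54×10⁹/1.23×10¹²)² = 208.7 W/m².
For an isothermal sphere T⁴ = (1−a)S/(4σ) = 9.200×10⁸ K⁴.

T ≈ 174 K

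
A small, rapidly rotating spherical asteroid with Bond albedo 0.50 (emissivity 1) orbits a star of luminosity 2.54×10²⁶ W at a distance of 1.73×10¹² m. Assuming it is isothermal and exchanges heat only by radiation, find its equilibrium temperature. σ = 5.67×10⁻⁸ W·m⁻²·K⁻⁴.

T ≈ 62.1 K

First find the stellar flux at distance d: S = L/(4πd²) = 2.54×10²⁶/(4π·(1.73×10¹²)²) = 6.754 W/m².
For an isothermal sphere, absorbed (1−a)S·πr² = emitted σ·4πr²·T⁴, so T⁴ = (1−a)S/(4σ).
T⁴ = 0.500·6.754/(4·5.67×10⁻⁸) = 1.489×10⁷ K⁴.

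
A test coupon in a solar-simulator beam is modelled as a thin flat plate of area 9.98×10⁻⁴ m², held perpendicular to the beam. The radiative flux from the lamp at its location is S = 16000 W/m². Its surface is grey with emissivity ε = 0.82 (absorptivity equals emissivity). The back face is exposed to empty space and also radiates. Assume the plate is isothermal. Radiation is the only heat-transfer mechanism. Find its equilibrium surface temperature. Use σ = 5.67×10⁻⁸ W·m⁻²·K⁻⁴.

At equilibrium, absorbed power = emitted power.
Absorbing cross-section = A = 9.980×10⁻⁴ m²; emitting surface = 2A = 0.001996 m² (ratio 2).
εS·A_cross = εσ·A_surf·T⁴  ⇒  T⁴ = S/(2σ)   (ε cancels).
T⁴ = 16000/(2·5.67×10⁻⁸) = 1.411×10¹¹ K⁴.
T = (1.411×10¹¹)^(1/4).

T ≈ 613 K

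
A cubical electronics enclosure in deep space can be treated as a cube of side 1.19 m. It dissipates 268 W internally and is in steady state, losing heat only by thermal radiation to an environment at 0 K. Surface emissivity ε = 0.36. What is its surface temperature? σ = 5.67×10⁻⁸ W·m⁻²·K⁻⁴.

T ≈ 198 K

Steady state: internal power = radiated power, P = εσA T⁴.
Radiating area A = 6L² = 8.497 m².
T⁴ = P/(εσA) = 268/(0.36·5.67×10⁻⁸·8.497) = 1.545×10⁹ K⁴.
T = (1.545×10⁹)^(1/4).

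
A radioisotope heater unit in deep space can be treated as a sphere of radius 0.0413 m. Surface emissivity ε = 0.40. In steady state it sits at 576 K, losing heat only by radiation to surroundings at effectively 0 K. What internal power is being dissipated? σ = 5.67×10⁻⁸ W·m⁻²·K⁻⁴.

P ≈ 53.5 W

Steady state: P = εσA T⁴.
A = 4πr² = 0.02143 m²; T⁴ = (576)⁴ = 1.101×10¹¹ K⁴.
P = 0.40 × 5.67×10⁻⁸ × 0.02143 × 1.101×10¹¹.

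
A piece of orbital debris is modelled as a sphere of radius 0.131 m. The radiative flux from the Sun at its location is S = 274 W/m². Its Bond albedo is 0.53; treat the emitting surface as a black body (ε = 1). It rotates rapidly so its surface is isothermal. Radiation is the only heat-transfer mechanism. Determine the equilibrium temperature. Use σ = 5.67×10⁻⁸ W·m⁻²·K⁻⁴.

T ≈ 154 K

At equilibrium, absorbed power = emitted power.
Absorbing cross-section = πr² = 0.05391 m²; emitting surface = 4πr² = 0.2157 m² (ratio 4).
(1−a)S·A_cross = εσ·A_surf·T⁴  ⇒  T⁴ = (1−a)S/(4σ).
T⁴ = 0.470·274/(4·5.67×10⁻⁸) = 5.678×10⁸ K⁴.
T = (5.678×10⁸)^(1/4).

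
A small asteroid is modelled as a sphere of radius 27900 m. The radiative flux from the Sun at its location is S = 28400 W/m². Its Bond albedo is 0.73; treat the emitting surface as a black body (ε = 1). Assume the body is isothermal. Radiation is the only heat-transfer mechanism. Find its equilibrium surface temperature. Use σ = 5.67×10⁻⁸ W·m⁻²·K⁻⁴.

T ≈ 429 K

At equilibrium, absorbed power = emitted power.
Absorbing cross-section = πr² = 2.445×10⁹ m²; emitting surface = 4πr² = 9.782×10⁹ m² (ratio 4).
(1−a)S·A_cross = εσ·A_surf·T⁴  ⇒  T⁴ = (1−a)S/(4σ).
T⁴ = 0.270·28400/(4·5.67×10⁻⁸) = 3.381×10¹⁰ K⁴.
T = (3.381×10¹⁰)^(1/4).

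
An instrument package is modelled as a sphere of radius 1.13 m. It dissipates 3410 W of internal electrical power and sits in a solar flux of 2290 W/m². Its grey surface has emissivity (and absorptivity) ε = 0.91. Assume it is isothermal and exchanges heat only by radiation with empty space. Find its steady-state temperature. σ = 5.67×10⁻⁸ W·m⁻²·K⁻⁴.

T ≈ 345 K

At steady state, absorbed solar power + internal power = radiated power.
Absorbed: α·S·A_cross = 0.91·2290·4.011 = 8360 W (cross-section πr²).
Total input = 8360 + 3410 = 11770 W.
Radiated: εσ·A_surf·T⁴ with A_surf = 4πr² = 16.05 m².
T⁴ = 11770/(0.91·5.67×10⁻⁸·16.05) = 1.422×10¹⁰ K⁴.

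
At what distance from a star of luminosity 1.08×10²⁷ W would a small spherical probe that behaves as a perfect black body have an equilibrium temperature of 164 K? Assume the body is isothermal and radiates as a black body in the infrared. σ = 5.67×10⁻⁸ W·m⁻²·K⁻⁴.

For an isothermal black-emitting sphere, (1−a)S·πr² = σ·4πr²·T⁴ ⇒ S = 4σT⁴/(1−a).
S = 4·5.67×10⁻⁸·(164)⁴/1.00 = 164.1 W/m².
Flux falls as S = L/(4πd²), so d = √(L/(4πS)) = √(1.08×10²⁷/(4π·164.1)).

d ≈ 7.24×10¹¹ m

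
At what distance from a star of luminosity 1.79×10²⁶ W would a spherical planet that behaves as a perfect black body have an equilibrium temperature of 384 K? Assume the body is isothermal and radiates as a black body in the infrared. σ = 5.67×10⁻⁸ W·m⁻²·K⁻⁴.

d ≈ 5.37×10¹⁰ m

For an isothermal black-emitting sphere, (1−a)S·πr² = σ·4πr²·T⁴ ⇒ S = 4σT⁴/(1−a).
S = 4·5.67×10⁻⁸·(384)⁴/1.00 = 4931 W/m².
Flux falls as S = L/(4πd²), so d = √(L/(4πS)) = √(1.79×10²⁶/(4π·4931)).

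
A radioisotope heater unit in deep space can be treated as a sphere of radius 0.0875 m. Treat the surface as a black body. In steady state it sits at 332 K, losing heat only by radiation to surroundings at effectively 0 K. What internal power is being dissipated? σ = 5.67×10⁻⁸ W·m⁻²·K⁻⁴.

Steady state: P = εσA T⁴.
A = 4πr² = 0.09621 m²; T⁴ = (332)⁴ = 1.215×10¹⁰ K⁴.
P = 1.0 × 5.67×10⁻⁸ × 0.09621 × 1.215×10¹⁰.

P ≈ 66.3 W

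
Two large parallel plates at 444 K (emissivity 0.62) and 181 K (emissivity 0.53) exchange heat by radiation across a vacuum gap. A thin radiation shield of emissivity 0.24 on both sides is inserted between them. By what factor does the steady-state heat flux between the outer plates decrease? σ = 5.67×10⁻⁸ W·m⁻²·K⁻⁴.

Without shield: q₀ = σΔ(T⁴)/(1/ε₁+1/ε₂−1) with denominator 2.500.
With shield the two gaps are in series; the resistances add: (1/ε₁+1/ε_s−1)+(1/ε_s+1/ε₂−1) = 4.780+5.053 = 9.833.
Heat-flux ratio q₀/q = 9.833/2.500.

factor ≈ 3.93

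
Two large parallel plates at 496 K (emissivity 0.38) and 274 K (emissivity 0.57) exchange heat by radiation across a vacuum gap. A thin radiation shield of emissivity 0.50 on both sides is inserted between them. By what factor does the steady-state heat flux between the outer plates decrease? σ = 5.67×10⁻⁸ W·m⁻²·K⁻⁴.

Without shield: q₀ = σΔ(T⁴)/(1/ε₁+1/ε₂−1) with denominator 3.386.
With shield the two gaps are in series; the resistances add: (1/ε₁+1/ε_s−1)+(1/ε_s+1/ε₂−1) = 3.632+2.754 = 6.386.
Heat-flux ratio q₀/q = 6.386/3.386.

factor ≈ 1.89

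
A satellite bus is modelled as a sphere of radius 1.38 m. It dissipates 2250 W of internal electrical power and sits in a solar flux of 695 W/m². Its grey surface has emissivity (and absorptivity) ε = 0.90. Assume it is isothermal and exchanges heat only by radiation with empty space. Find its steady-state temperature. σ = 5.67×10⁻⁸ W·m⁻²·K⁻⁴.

At steady state, absorbed solar power + internal power = radiated power.
Absorbed: α·S·A_cross = 0.90·695·5.983 = 3742 W (cross-section πr²).
Total input = 3742 + 2250 = 5992 W.
Radiated: εσ·A_surf·T⁴ with A_surf = 4πr² = 23.93 m².
T⁴ = 5992/(0.90·5.67×10⁻⁸·23.93) = 4.907×10⁹ K⁴.

T ≈ 265 K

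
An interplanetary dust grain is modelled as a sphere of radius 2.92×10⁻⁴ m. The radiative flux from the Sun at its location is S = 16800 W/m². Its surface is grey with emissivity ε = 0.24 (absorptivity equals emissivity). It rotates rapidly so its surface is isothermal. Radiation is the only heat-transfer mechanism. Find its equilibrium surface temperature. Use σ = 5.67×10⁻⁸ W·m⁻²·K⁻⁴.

T ≈ 522 K

At equilibrium, absorbed power = emitted power.
Absorbing cross-section = πr² = 2.679×10⁻⁷ m²; emitting surface = 4πr² = 1.071×10⁻⁶ m² (ratio 4).
εS·A_cross = εσ·A_surf·T⁴  ⇒  T⁴ = S/(4σ)   (ε cancels).
T⁴ = 16800/(4·5.67×10⁻⁸) = 7.407×10¹⁰ K⁴.
T = (7.407×10¹⁰)^(1/4).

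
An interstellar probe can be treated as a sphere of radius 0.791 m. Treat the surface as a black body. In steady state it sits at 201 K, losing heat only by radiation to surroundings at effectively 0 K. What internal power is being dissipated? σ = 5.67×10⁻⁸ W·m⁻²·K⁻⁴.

Steady state: P = εσA T⁴.
A = 4πr² = 7.863 m²; T⁴ = (201)⁴ = 1.632×10⁹ K⁴.
P = 1.0 × 5.67×10⁻⁸ × 7.863 × 1.632×10⁹.

P ≈ 728 W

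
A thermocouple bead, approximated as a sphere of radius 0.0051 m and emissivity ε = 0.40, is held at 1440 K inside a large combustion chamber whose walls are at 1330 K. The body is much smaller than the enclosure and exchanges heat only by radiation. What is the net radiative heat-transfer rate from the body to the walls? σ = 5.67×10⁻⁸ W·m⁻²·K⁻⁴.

For a small grey body in a large enclosure: P_net = εσA(T_body⁴ − T_wall⁴).
A = 4πr² = 3.269×10⁻⁴ m²; T_body⁴ − T_wall⁴ = 4.300×10¹² − 3.129×10¹² = 1.171×10¹² K⁴.
|P_net| = 0.40·5.67×10⁻⁸·3.269×10⁻⁴·1.171×10¹².

P_net ≈ 8.68 W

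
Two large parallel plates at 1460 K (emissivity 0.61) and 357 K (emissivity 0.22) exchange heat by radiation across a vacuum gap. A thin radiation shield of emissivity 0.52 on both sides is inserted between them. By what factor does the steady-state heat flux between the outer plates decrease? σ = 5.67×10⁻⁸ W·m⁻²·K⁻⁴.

Without shield: q₀ = σΔ(T⁴)/(1/ε₁+1/ε₂−1) with denominator 5.185.
With shield the two gaps are in series; the resistances add: (1/ε₁+1/ε_s−1)+(1/ε_s+1/ε₂−1) = 2.562+5.469 = 8.031.
Heat-flux ratio q₀/q = 8.031/5.185.

factor ≈ 1.55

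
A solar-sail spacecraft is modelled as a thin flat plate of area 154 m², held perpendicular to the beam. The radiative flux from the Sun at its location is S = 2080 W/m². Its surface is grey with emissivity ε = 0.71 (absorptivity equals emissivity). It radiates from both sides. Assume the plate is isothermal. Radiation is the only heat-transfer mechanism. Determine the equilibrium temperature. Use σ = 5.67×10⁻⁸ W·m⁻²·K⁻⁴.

At equilibrium, absorbed power = emitted power.
Absorbing cross-section = A = 154.0 m²; emitting surface = 2A = 308.0 m² (ratio 2).
εS·A_cross = εσ·A_surf·T⁴  ⇒  T⁴ = S/(2σ)   (ε cancels).
T⁴ = 2080/(2·5.67×10⁻⁸) = 1.834×10¹⁰ K⁴.
T = (1.834×10¹⁰)^(1/4).

T ≈ 368 K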